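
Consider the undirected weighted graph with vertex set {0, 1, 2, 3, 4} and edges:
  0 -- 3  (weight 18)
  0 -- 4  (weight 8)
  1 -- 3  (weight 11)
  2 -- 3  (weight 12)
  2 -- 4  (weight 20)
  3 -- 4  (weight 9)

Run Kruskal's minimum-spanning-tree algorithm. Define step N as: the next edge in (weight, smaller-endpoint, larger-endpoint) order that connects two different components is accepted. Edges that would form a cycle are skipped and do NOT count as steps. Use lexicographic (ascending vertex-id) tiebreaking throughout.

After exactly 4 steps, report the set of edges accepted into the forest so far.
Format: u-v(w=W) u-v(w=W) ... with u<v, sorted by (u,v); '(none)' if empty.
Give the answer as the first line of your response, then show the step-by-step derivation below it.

0-4(w=8) 1-3(w=11) 2-3(w=12) 3-4(w=9)

step 1: add edge 0-4 (w=8); MST = {0-4(w=8)}
step 2: add edge 3-4 (w=9); MST = {0-4(w=8) 3-4(w=9)}
step 3: add edge 1-3 (w=11); MST = {0-4(w=8) 1-3(w=11) 3-4(w=9)}
step 4: add edge 2-3 (w=12); MST = {0-4(w=8) 1-3(w=11) 2-3(w=12) 3-4(w=9)}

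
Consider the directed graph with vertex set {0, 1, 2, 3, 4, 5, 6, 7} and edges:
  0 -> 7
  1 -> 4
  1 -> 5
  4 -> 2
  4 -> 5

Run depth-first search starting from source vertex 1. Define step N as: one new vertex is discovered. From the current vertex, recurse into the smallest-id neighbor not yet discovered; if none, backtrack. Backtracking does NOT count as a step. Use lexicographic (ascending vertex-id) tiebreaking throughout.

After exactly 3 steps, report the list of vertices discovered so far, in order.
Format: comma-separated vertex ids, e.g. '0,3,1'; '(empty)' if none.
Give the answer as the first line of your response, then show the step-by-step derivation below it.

1,4,2

step 1: discover 1; path=1; order=1
step 2: discover 4; path=1>4; order=1,4
step 3: discover 2; path=1>4>2; order=1,4,2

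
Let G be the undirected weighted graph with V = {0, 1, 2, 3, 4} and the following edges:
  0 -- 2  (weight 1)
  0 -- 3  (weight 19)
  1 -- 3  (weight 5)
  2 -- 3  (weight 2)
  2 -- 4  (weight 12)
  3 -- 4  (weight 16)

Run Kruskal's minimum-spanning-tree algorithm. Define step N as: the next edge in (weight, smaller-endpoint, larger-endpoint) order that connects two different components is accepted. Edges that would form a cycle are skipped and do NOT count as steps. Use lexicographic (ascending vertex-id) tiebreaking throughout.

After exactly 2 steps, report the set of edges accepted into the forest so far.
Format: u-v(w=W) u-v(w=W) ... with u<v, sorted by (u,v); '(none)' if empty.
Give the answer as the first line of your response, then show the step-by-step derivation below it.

0-2(w=1) 2-3(w=2)

step 1: add edge 0-2 (w=1); MST = {0-2(w=1)}
step 2: add edge 2-3 (w=2); MST = {0-2(w=1) 2-3(w=2)}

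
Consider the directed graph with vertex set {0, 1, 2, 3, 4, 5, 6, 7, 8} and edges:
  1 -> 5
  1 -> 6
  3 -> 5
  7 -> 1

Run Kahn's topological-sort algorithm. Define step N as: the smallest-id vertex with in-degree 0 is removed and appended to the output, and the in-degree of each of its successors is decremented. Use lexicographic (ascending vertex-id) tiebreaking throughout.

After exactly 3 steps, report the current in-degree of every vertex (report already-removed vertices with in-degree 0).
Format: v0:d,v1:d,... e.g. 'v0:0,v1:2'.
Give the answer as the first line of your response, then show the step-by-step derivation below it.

v0:0,v1:1,v2:0,v3:0,v4:0,v5:1,v6:1,v7:0,v8:0

step 1: output 0; order=[0]; indeg=(0,1,0,0,0,2,1,0,0)
step 2: output 2; order=[0,2]; indeg=(0,1,0,0,0,2,1,0,0)
step 3: output 3; order=[0,2,3]; indeg=(0,1,0,0,0,1,1,0,0)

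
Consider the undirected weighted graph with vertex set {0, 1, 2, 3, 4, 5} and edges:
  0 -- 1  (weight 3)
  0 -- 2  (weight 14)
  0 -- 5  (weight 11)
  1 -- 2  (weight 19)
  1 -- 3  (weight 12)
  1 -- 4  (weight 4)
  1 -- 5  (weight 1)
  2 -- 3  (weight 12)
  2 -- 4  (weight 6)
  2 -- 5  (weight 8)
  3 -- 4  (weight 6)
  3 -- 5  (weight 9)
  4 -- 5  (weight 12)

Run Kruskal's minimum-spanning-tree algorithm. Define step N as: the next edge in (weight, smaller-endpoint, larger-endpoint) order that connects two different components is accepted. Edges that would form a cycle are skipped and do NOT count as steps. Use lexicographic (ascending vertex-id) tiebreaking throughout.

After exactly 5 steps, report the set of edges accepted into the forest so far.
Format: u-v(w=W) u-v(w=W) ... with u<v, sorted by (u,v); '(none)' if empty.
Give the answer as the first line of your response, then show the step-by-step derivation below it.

0-1(w=3) 1-4(w=4) 1-5(w=1) 2-4(w=6) 3-4(w=6)

step 1: add edge 1-5 (w=1); MST = {1-5(w=1)}
step 2: add edge 0-1 (w=3); MST = {0-1(w=3) 1-5(w=1)}
step 3: add edge 1-4 (w=4); MST = {0-1(w=3) 1-4(w=4) 1-5(w=1)}
step 4: add edge 2-4 (w=6); MST = {0-1(w=3) 1-4(w=4) 1-5(w=1) 2-4(w=6)}
step 5: add edge 3-4 (w=6); MST = {0-1(w=3) 1-4(w=4) 1-5(w=1) 2-4(w=6) 3-4(w=6)}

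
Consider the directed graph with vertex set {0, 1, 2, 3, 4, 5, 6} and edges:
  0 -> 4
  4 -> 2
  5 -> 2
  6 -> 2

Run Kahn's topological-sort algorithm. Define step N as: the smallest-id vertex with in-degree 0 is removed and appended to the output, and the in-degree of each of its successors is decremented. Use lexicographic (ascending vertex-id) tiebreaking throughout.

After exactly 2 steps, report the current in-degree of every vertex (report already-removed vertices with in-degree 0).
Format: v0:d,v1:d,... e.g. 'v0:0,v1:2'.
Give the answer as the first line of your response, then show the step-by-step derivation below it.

v0:0,v1:0,v2:3,v3:0,v4:0,v5:0,v6:0

step 1: output 0; order=[0]; indeg=(0,0,3,0,0,0,0)
step 2: output 1; order=[0,1]; indeg=(0,0,3,0,0,0,0)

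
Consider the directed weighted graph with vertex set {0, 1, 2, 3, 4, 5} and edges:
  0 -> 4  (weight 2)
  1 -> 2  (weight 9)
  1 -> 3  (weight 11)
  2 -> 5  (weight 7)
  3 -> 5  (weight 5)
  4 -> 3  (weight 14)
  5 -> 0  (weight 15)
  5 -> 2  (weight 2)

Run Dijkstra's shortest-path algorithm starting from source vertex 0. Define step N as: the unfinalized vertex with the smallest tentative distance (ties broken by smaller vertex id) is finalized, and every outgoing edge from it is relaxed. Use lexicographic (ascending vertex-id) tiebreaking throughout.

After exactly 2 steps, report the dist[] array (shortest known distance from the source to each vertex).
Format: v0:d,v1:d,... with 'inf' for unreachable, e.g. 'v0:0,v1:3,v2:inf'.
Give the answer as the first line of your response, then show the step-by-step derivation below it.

v0:0,v1:inf,v2:inf,v3:16,v4:2,v5:inf

step 1: dist = v0:0,v1:inf,v2:inf,v3:inf,v4:2,v5:inf
step 2: dist = v0:0,v1:inf,v2:inf,v3:16,v4:2,v5:inf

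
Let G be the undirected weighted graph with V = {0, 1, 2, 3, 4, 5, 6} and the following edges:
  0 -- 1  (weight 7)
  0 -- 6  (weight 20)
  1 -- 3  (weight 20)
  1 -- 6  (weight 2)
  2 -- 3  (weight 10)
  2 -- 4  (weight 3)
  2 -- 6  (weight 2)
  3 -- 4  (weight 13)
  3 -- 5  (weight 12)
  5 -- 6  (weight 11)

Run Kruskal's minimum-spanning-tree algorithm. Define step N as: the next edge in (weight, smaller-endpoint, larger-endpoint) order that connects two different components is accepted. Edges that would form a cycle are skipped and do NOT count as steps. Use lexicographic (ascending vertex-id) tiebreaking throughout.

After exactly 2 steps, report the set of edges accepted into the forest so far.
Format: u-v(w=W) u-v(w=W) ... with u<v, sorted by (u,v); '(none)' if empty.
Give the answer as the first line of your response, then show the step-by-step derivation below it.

1-6(w=2) 2-6(w=2)

step 1: add edge 1-6 (w=2); MST = {1-6(w=2)}
step 2: add edge 2-6 (w=2); MST = {1-6(w=2) 2-6(w=2)}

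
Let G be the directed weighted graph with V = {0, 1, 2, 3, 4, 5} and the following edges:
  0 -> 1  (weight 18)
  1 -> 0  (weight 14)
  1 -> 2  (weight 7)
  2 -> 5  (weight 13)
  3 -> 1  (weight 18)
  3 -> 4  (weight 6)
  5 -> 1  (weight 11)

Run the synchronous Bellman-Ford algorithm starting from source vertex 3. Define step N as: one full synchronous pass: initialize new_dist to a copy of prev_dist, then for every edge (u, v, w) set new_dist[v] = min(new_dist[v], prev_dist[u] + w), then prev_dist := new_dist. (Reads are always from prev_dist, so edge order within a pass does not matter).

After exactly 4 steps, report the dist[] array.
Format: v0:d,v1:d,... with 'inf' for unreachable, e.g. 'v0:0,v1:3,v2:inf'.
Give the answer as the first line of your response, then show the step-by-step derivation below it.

v0:32,v1:18,v2:25,v3:0,v4:6,v5:38

step 1: dist = v0:inf,v1:18,v2:inf,v3:0,v4:6,v5:inf
step 2: dist = v0:32,v1:18,v2:25,v3:0,v4:6,v5:inf
step 3: dist = v0:32,v1:18,v2:25,v3:0,v4:6,v5:38
step 4: dist = v0:32,v1:18,v2:25,v3:0,v4:6,v5:38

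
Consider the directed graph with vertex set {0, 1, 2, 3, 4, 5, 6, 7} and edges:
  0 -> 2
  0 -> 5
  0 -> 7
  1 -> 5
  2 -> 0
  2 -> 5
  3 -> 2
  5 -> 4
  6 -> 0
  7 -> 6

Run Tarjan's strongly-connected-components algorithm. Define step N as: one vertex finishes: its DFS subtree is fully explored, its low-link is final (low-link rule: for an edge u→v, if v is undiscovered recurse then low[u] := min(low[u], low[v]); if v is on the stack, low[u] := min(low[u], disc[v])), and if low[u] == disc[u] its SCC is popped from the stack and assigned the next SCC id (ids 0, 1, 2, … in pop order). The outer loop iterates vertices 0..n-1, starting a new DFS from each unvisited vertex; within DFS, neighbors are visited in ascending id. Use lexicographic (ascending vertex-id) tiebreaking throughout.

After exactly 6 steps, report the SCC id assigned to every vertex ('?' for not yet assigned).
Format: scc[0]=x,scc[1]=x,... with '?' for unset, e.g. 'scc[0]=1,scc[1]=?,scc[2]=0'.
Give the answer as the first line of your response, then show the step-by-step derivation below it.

scc[0]=2,scc[1]=?,scc[2]=2,scc[3]=?,scc[4]=0,scc[5]=1,scc[6]=2,scc[7]=2

step 1: low=(low[0]=0,low[1]=?,low[2]=0,low[3]=?,low[4]=3,low[5]=2,low[6]=?,low[7]=?); scc=(scc[0]=?,scc[1]=?,scc[2]=?,scc[3]=?,scc[4]=0,scc[5]=?,scc[6]=?,scc[7]=?)
step 2: low=(low[0]=0,low[1]=?,low[2]=0,low[3]=?,low[4]=3,low[5]=2,low[6]=?,low[7]=?); scc=(scc[0]=?,scc[1]=?,scc[2]=?,scc[3]=?,scc[4]=0,scc[5]=1,scc[6]=?,scc[7]=?)
step 3: low=(low[0]=0,low[1]=?,low[2]=0,low[3]=?,low[4]=3,low[5]=2,low[6]=?,low[7]=?); scc=(scc[0]=?,scc[1]=?,scc[2]=?,scc[3]=?,scc[4]=0,scc[5]=1,scc[6]=?,scc[7]=?)
step 4: low=(low[0]=0,low[1]=?,low[2]=0,low[3]=?,low[4]=3,low[5]=2,low[6]=0,low[7]=4); scc=(scc[0]=?,scc[1]=?,scc[2]=?,scc[3]=?,scc[4]=0,scc[5]=1,scc[6]=?,scc[7]=?)
step 5: low=(low[0]=0,low[1]=?,low[2]=0,low[3]=?,low[4]=3,low[5]=2,low[6]=0,low[7]=0); scc=(scc[0]=?,scc[1]=?,scc[2]=?,scc[3]=?,scc[4]=0,scc[5]=1,scc[6]=?,scc[7]=?)
step 6: low=(low[0]=0,low[1]=?,low[2]=0,low[3]=?,low[4]=3,low[5]=2,low[6]=0,low[7]=0); scc=(scc[0]=2,scc[1]=?,scc[2]=2,scc[3]=?,scc[4]=0,scc[5]=1,scc[6]=2,scc[7]=2)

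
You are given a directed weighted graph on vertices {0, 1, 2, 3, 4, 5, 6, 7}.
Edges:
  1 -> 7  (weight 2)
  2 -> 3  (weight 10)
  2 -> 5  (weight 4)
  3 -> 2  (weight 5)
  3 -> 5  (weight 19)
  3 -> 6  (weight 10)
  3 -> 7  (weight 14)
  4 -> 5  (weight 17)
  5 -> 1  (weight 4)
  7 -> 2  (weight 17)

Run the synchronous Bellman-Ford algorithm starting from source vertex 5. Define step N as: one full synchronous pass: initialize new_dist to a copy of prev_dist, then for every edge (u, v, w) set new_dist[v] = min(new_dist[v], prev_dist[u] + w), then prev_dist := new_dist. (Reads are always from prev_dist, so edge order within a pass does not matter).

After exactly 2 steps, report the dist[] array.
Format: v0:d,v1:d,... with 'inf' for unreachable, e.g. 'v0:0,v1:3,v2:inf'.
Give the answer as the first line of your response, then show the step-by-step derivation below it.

v0:inf,v1:4,v2:inf,v3:inf,v4:inf,v5:0,v6:inf,v7:6

step 1: dist = v0:inf,v1:4,v2:inf,v3:inf,v4:inf,v5:0,v6:inf,v7:inf
step 2: dist = v0:inf,v1:4,v2:inf,v3:inf,v4:inf,v5:0,v6:inf,v7:6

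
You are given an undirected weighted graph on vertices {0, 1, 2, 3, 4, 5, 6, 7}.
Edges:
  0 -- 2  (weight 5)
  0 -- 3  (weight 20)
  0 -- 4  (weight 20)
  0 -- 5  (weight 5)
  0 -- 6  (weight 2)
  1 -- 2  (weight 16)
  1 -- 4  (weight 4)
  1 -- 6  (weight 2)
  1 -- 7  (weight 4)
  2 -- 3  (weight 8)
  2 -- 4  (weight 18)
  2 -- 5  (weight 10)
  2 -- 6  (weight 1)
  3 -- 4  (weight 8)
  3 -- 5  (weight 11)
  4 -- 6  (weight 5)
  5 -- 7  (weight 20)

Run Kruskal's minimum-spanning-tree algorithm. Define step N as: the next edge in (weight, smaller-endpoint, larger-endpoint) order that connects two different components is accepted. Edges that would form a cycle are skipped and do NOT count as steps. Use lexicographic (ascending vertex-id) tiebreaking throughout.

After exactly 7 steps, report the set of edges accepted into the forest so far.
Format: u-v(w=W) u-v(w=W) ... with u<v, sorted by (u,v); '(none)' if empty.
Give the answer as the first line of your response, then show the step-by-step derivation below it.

0-5(w=5) 0-6(w=2) 1-4(w=4) 1-6(w=2) 1-7(w=4) 2-3(w=8) 2-6(w=1)

step 1: add edge 2-6 (w=1); MST = {2-6(w=1)}
step 2: add edge 0-6 (w=2); MST = {0-6(w=2) 2-6(w=1)}
step 3: add edge 1-6 (w=2); MST = {0-6(w=2) 1-6(w=2) 2-6(w=1)}
step 4: add edge 1-4 (w=4); MST = {0-6(w=2) 1-4(w=4) 1-6(w=2) 2-6(w=1)}
step 5: add edge 1-7 (w=4); MST = {0-6(w=2) 1-4(w=4) 1-6(w=2) 1-7(w=4) 2-6(w=1)}
step 6: add edge 0-5 (w=5); MST = {0-5(w=5) 0-6(w=2) 1-4(w=4) 1-6(w=2) 1-7(w=4) 2-6(w=1)}
step 7: add edge 2-3 (w=8); MST = {0-5(w=5) 0-6(w=2) 1-4(w=4) 1-6(w=2) 1-7(w=4) 2-3(w=8) 2-6(w=1)}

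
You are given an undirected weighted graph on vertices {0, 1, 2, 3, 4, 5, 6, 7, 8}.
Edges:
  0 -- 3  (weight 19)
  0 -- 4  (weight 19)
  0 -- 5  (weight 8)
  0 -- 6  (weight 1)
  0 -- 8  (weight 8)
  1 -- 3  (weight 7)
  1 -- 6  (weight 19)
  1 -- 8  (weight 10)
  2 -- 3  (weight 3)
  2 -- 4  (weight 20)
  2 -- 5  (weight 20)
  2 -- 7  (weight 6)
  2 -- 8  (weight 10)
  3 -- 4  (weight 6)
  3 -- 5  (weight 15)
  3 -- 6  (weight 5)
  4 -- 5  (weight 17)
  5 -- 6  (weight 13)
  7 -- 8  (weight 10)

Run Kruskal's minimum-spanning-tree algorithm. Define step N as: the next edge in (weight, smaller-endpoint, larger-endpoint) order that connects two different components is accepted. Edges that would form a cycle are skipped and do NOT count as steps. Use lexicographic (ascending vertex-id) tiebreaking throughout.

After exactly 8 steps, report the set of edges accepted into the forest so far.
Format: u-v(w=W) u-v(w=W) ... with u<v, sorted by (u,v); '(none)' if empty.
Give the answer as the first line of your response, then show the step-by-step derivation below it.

0-5(w=8) 0-6(w=1) 0-8(w=8) 1-3(w=7) 2-3(w=3) 2-7(w=6) 3-4(w=6) 3-6(w=5)

step 1: add edge 0-6 (w=1); MST = {0-6(w=1)}
step 2: add edge 2-3 (w=3); MST = {0-6(w=1) 2-3(w=3)}
step 3: add edge 3-6 (w=5); MST = {0-6(w=1) 2-3(w=3) 3-6(w=5)}
step 4: add edge 2-7 (w=6); MST = {0-6(w=1) 2-3(w=3) 2-7(w=6) 3-6(w=5)}
step 5: add edge 3-4 (w=6); MST = {0-6(w=1) 2-3(w=3) 2-7(w=6) 3-4(w=6) 3-6(w=5)}
step 6: add edge 1-3 (w=7); MST = {0-6(w=1) 1-3(w=7) 2-3(w=3) 2-7(w=6) 3-4(w=6) 3-6(w=5)}
step 7: add edge 0-5 (w=8); MST = {0-5(w=8) 0-6(w=1) 1-3(w=7) 2-3(w=3) 2-7(w=6) 3-4(w=6) 3-6(w=5)}
step 8: add edge 0-8 (w=8); MST = {0-5(w=8) 0-6(w=1) 0-8(w=8) 1-3(w=7) 2-3(w=3) 2-7(w=6) 3-4(w=6) 3-6(w=5)}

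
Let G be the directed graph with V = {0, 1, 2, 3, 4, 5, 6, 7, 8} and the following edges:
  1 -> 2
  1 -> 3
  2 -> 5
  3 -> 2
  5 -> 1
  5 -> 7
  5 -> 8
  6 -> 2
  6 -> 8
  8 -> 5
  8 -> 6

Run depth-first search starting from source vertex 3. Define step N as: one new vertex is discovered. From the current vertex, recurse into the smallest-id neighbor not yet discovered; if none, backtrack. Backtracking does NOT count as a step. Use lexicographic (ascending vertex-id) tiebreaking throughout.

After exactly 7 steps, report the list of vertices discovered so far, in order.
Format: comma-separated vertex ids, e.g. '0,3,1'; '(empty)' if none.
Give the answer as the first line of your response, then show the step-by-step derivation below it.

3,2,5,1,7,8,6

step 1: discover 3; path=3; order=3
step 2: discover 2; path=3>2; order=3,2
step 3: discover 5; path=3>2>5; order=3,2,5
step 4: discover 1; path=3>2>5>1; order=3,2,5,1
step 5: discover 7; path=3>2>5>7; order=3,2,5,1,7
step 6: discover 8; path=3>2>5>8; order=3,2,5,1,7,8
step 7: discover 6; path=3>2>5>8>6; order=3,2,5,1,7,8,6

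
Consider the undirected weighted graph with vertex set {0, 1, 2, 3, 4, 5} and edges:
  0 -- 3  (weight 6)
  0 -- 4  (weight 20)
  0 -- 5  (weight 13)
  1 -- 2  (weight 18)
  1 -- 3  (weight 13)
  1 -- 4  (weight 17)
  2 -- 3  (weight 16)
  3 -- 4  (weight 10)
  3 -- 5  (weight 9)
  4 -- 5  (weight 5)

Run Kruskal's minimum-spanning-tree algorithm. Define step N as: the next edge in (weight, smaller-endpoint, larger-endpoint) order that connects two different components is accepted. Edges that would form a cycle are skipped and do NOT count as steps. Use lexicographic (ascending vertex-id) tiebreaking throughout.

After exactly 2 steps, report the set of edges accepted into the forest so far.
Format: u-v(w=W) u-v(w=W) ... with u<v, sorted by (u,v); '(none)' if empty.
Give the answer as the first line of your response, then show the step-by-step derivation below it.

0-3(w=6) 4-5(w=5)

step 1: add edge 4-5 (w=5); MST = {4-5(w=5)}
step 2: add edge 0-3 (w=6); MST = {0-3(w=6) 4-5(w=5)}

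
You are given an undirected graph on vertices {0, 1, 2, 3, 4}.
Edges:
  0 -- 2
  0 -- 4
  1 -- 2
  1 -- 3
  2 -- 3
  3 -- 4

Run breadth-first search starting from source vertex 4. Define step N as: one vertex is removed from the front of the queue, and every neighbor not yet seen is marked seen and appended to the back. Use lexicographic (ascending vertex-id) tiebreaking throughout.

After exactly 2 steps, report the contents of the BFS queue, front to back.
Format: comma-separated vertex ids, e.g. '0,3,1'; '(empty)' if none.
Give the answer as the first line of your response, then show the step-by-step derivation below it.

3,2

step 1: dequeue 4; queue=[0,3]; order=4
step 2: dequeue 0; queue=[3,2]; order=4,0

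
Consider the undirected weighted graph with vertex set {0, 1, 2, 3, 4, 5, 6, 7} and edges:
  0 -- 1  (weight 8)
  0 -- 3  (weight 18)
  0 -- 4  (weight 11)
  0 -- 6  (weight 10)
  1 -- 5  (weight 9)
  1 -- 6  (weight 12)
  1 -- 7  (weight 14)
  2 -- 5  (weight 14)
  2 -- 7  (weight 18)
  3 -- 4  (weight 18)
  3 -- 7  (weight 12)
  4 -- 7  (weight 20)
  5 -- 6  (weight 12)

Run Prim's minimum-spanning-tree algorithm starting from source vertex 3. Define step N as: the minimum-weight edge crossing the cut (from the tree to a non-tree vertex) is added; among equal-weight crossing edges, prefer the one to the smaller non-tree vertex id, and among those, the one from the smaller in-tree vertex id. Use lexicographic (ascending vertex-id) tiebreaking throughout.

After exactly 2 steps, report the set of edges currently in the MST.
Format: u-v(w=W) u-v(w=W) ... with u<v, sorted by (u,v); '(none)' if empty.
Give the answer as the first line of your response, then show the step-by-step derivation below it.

1-7(w=14) 3-7(w=12)

step 1: add edge 3-7 (w=12); MST = {3-7(w=12)}
step 2: add edge 1-7 (w=14); MST = {1-7(w=14) 3-7(w=12)}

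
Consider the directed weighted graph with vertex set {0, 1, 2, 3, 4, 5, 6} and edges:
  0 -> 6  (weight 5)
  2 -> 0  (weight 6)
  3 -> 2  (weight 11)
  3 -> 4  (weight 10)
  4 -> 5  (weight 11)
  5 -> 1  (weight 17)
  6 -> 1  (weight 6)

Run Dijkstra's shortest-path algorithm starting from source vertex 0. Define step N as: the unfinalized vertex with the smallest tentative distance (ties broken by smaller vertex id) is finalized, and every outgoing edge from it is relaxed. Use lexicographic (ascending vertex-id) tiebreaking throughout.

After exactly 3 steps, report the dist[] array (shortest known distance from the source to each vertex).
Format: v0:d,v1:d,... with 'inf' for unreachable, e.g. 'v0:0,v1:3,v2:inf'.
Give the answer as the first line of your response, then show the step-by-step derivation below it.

v0:0,v1:11,v2:inf,v3:inf,v4:inf,v5:inf,v6:5

step 1: dist = v0:0,v1:inf,v2:inf,v3:inf,v4:inf,v5:inf,v6:5
step 2: dist = v0:0,v1:11,v2:inf,v3:inf,v4:inf,v5:inf,v6:5
step 3: dist = v0:0,v1:11,v2:inf,v3:inf,v4:inf,v5:inf,v6:5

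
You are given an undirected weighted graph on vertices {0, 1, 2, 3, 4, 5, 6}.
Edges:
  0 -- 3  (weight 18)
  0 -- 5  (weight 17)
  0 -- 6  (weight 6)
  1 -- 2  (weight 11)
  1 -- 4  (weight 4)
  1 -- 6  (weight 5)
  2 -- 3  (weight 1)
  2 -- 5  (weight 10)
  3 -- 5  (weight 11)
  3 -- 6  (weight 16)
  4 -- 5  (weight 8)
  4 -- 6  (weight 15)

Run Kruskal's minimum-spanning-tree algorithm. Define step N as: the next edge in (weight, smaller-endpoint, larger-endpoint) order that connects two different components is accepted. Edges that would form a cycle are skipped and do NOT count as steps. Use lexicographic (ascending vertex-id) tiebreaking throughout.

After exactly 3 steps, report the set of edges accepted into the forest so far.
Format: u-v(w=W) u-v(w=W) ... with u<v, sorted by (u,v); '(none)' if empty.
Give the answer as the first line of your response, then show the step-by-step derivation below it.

1-4(w=4) 1-6(w=5) 2-3(w=1)

step 1: add edge 2-3 (w=1); MST = {2-3(w=1)}
step 2: add edge 1-4 (w=4); MST = {1-4(w=4) 2-3(w=1)}
step 3: add edge 1-6 (w=5); MST = {1-4(w=4) 1-6(w=5) 2-3(w=1)}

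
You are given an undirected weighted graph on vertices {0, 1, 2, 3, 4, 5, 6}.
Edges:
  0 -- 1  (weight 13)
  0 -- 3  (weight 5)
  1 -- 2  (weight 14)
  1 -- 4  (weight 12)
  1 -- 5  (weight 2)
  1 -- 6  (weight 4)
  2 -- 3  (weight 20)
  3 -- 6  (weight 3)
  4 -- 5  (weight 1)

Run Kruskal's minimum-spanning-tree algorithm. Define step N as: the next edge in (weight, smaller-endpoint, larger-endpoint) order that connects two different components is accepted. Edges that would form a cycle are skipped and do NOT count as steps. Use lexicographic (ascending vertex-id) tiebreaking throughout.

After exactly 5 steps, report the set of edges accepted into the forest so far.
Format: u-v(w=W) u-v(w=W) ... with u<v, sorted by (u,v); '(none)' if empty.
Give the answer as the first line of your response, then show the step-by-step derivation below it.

0-3(w=5) 1-5(w=2) 1-6(w=4) 3-6(w=3) 4-5(w=1)

step 1: add edge 4-5 (w=1); MST = {4-5(w=1)}
step 2: add edge 1-5 (w=2); MST = {1-5(w=2) 4-5(w=1)}
step 3: add edge 3-6 (w=3); MST = {1-5(w=2) 3-6(w=3) 4-5(w=1)}
step 4: add edge 1-6 (w=4); MST = {1-5(w=2) 1-6(w=4) 3-6(w=3) 4-5(w=1)}
step 5: add edge 0-3 (w=5); MST = {0-3(w=5) 1-5(w=2) 1-6(w=4) 3-6(w=3) 4-5(w=1)}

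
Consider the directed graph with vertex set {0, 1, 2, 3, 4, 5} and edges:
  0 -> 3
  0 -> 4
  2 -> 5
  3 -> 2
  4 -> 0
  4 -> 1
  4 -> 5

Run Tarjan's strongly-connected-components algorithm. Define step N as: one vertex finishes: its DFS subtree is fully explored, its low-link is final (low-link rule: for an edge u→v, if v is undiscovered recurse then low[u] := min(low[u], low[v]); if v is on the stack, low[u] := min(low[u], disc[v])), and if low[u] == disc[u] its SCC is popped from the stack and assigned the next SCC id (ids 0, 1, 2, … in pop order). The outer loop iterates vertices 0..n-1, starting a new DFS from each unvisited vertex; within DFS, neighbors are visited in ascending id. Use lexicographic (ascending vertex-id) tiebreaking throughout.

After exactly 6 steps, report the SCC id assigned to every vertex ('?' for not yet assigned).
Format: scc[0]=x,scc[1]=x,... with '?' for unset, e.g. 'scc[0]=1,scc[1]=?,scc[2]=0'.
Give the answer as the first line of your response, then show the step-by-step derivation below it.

scc[0]=4,scc[1]=3,scc[2]=1,scc[3]=2,scc[4]=4,scc[5]=0

step 1: low=(low[0]=0,low[1]=?,low[2]=2,low[3]=1,low[4]=?,low[5]=3); scc=(scc[0]=?,scc[1]=?,scc[2]=?,scc[3]=?,scc[4]=?,scc[5]=0)
step 2: low=(low[0]=0,low[1]=?,low[2]=2,low[3]=1,low[4]=?,low[5]=3); scc=(scc[0]=?,scc[1]=?,scc[2]=1,scc[3]=?,scc[4]=?,scc[5]=0)
step 3: low=(low[0]=0,low[1]=?,low[2]=2,low[3]=1,low[4]=?,low[5]=3); scc=(scc[0]=?,scc[1]=?,scc[2]=1,scc[3]=2,scc[4]=?,scc[5]=0)
step 4: low=(low[0]=0,low[1]=5,low[2]=2,low[3]=1,low[4]=0,low[5]=3); scc=(scc[0]=?,scc[1]=3,scc[2]=1,scc[3]=2,scc[4]=?,scc[5]=0)
step 5: low=(low[0]=0,low[1]=5,low[2]=2,low[3]=1,low[4]=0,low[5]=3); scc=(scc[0]=?,scc[1]=3,scc[2]=1,scc[3]=2,scc[4]=?,scc[5]=0)
step 6: low=(low[0]=0,low[1]=5,low[2]=2,low[3]=1,low[4]=0,low[5]=3); scc=(scc[0]=4,scc[1]=3,scc[2]=1,scc[3]=2,scc[4]=4,scc[5]=0)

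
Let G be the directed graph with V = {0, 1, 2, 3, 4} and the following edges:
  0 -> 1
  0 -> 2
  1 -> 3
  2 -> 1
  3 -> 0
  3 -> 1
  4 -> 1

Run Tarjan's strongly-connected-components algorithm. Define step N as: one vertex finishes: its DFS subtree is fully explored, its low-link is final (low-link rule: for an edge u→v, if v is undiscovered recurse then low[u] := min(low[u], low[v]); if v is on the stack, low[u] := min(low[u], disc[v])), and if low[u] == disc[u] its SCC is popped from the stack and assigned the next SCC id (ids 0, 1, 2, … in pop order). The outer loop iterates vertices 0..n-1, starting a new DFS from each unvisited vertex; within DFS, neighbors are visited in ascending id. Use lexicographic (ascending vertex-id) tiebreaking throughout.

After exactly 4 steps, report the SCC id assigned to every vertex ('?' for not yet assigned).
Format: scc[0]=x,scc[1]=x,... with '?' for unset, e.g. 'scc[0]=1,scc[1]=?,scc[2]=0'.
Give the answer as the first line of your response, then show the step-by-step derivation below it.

scc[0]=0,scc[1]=0,scc[2]=0,scc[3]=0,scc[4]=?

step 1: low=(low[0]=0,low[1]=1,low[2]=?,low[3]=0,low[4]=?); scc=(scc[0]=?,scc[1]=?,scc[2]=?,scc[3]=?,scc[4]=?)
step 2: low=(low[0]=0,low[1]=0,low[2]=?,low[3]=0,low[4]=?); scc=(scc[0]=?,scc[1]=?,scc[2]=?,scc[3]=?,scc[4]=?)
step 3: low=(low[0]=0,low[1]=0,low[2]=1,low[3]=0,low[4]=?); scc=(scc[0]=?,scc[1]=?,scc[2]=?,scc[3]=?,scc[4]=?)
step 4: low=(low[0]=0,low[1]=0,low[2]=1,low[3]=0,low[4]=?); scc=(scc[0]=0,scc[1]=0,scc[2]=0,scc[3]=0,scc[4]=?)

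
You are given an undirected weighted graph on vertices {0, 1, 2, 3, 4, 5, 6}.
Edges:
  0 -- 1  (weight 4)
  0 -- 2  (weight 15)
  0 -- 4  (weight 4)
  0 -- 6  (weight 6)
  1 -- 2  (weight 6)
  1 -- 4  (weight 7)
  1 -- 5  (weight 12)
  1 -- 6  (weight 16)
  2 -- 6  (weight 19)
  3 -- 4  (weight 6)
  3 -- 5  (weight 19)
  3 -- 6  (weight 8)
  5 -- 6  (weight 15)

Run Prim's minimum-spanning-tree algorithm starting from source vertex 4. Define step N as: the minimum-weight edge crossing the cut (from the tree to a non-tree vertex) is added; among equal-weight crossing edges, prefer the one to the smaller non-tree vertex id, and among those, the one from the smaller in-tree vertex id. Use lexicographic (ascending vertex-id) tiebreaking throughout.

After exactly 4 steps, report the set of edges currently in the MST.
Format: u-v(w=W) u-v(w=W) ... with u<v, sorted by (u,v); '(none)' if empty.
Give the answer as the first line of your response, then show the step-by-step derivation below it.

0-1(w=4) 0-4(w=4) 1-2(w=6) 3-4(w=6)

step 1: add edge 0-4 (w=4); MST = {0-4(w=4)}
step 2: add edge 0-1 (w=4); MST = {0-1(w=4) 0-4(w=4)}
step 3: add edge 1-2 (w=6); MST = {0-1(w=4) 0-4(w=4) 1-2(w=6)}
step 4: add edge 3-4 (w=6); MST = {0-1(w=4) 0-4(w=4) 1-2(w=6) 3-4(w=6)}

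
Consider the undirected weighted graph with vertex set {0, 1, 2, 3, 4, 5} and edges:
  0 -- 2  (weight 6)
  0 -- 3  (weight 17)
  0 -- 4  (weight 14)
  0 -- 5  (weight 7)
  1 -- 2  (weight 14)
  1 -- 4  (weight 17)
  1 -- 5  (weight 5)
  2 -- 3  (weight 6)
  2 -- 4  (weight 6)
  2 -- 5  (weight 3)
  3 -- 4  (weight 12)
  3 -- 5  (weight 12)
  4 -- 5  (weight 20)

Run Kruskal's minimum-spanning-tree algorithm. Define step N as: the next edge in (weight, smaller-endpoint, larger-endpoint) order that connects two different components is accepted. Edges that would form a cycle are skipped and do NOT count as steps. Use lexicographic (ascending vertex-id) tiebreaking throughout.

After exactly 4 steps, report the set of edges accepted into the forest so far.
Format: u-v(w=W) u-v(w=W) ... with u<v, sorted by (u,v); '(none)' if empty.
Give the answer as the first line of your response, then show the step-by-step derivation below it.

0-2(w=6) 1-5(w=5) 2-3(w=6) 2-5(w=3)

step 1: add edge 2-5 (w=3); MST = {2-5(w=3)}
step 2: add edge 1-5 (w=5); MST = {1-5(w=5) 2-5(w=3)}
step 3: add edge 0-2 (w=6); MST = {0-2(w=6) 1-5(w=5) 2-5(w=3)}
step 4: add edge 2-3 (w=6); MST = {0-2(w=6) 1-5(w=5) 2-3(w=6) 2-5(w=3)}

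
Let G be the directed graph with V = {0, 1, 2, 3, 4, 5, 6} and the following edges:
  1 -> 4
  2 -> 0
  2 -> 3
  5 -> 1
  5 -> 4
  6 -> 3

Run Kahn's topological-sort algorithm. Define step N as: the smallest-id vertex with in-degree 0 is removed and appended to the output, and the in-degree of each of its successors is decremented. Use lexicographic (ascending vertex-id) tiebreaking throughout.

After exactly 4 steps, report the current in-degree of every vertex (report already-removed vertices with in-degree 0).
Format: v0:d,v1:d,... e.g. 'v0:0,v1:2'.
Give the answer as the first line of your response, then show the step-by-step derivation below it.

v0:0,v1:0,v2:0,v3:1,v4:0,v5:0,v6:0

step 1: output 2; order=[2]; indeg=(0,1,0,1,2,0,0)
step 2: output 0; order=[2,0]; indeg=(0,1,0,1,2,0,0)
step 3: output 5; order=[2,0,5]; indeg=(0,0,0,1,1,0,0)
step 4: output 1; order=[2,0,5,1]; indeg=(0,0,0,1,0,0,0)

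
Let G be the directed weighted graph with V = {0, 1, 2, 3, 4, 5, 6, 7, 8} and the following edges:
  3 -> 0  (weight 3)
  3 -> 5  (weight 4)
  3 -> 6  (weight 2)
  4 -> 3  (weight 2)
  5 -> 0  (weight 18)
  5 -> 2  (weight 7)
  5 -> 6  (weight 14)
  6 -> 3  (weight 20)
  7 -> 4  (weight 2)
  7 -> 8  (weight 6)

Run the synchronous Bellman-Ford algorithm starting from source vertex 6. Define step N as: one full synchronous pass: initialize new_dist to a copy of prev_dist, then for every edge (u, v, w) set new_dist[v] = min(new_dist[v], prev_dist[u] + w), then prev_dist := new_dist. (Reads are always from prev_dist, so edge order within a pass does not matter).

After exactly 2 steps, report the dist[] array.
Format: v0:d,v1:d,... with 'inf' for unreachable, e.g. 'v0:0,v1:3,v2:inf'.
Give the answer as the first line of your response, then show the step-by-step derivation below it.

v0:23,v1:inf,v2:inf,v3:20,v4:inf,v5:24,v6:0,v7:inf,v8:inf

step 1: dist = v0:inf,v1:inf,v2:inf,v3:20,v4:inf,v5:inf,v6:0,v7:inf,v8:inf
step 2: dist = v0:23,v1:inf,v2:inf,v3:20,v4:inf,v5:24,v6:0,v7:inf,v8:inf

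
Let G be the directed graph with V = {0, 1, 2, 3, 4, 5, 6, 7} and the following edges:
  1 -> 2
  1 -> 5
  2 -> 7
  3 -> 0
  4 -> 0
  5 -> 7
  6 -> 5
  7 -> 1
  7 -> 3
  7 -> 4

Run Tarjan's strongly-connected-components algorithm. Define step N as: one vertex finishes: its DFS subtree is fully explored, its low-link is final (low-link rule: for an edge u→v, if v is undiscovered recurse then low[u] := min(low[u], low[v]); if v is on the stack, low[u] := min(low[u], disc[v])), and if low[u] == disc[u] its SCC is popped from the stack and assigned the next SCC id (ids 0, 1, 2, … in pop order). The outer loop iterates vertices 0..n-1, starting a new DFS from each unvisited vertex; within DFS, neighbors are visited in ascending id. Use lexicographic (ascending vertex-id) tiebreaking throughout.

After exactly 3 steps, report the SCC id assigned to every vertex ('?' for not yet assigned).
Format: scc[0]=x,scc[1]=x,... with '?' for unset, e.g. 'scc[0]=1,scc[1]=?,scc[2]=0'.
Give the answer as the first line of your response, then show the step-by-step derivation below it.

scc[0]=0,scc[1]=?,scc[2]=?,scc[3]=1,scc[4]=2,scc[5]=?,scc[6]=?,scc[7]=?

step 1: low=(low[0]=0,low[1]=?,low[2]=?,low[3]=?,low[4]=?,low[5]=?,low[6]=?,low[7]=?); scc=(scc[0]=0,scc[1]=?,scc[2]=?,scc[3]=?,scc[4]=?,scc[5]=?,scc[6]=?,scc[7]=?)
step 2: low=(low[0]=0,low[1]=1,low[2]=2,low[3]=4,low[4]=?,low[5]=?,low[6]=?,low[7]=1); scc=(scc[0]=0,scc[1]=?,scc[2]=?,scc[3]=1,scc[4]=?,scc[5]=?,scc[6]=?,scc[7]=?)
step 3: low=(low[0]=0,low[1]=1,low[2]=2,low[3]=4,low[4]=5,low[5]=?,low[6]=?,low[7]=1); scc=(scc[0]=0,scc[1]=?,scc[2]=?,scc[3]=1,scc[4]=2,scc[5]=?,scc[6]=?,scc[7]=?)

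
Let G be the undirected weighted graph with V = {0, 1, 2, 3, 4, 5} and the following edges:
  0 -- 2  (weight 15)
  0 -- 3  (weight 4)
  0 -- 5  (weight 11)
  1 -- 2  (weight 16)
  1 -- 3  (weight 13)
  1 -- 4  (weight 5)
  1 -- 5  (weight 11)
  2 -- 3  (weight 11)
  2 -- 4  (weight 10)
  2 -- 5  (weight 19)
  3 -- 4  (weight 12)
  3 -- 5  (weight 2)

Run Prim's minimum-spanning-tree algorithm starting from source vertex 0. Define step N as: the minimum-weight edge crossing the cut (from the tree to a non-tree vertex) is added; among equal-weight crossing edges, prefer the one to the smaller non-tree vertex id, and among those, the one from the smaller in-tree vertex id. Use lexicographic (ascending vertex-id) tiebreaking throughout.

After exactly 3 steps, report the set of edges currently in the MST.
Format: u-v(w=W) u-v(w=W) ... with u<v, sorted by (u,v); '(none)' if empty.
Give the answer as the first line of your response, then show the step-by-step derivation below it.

0-3(w=4) 1-5(w=11) 3-5(w=2)

step 1: add edge 0-3 (w=4); MST = {0-3(w=4)}
step 2: add edge 3-5 (w=2); MST = {0-3(w=4) 3-5(w=2)}
step 3: add edge 1-5 (w=11); MST = {0-3(w=4) 1-5(w=11) 3-5(w=2)}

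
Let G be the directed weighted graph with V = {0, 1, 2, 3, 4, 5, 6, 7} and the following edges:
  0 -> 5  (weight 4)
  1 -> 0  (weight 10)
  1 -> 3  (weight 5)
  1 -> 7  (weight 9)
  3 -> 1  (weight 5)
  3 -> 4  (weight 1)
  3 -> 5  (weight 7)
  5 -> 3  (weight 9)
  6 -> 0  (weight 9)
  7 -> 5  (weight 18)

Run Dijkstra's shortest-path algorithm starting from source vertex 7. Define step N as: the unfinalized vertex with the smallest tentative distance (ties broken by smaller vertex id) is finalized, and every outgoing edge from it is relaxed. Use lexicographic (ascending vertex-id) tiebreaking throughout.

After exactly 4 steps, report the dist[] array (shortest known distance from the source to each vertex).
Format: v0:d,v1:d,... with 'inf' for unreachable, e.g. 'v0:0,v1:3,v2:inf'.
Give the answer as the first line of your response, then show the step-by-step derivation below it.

v0:inf,v1:32,v2:inf,v3:27,v4:28,v5:18,v6:inf,v7:0

step 1: dist = v0:inf,v1:inf,v2:inf,v3:inf,v4:inf,v5:18,v6:inf,v7:0
step 2: dist = v0:inf,v1:inf,v2:inf,v3:27,v4:inf,v5:18,v6:inf,v7:0
step 3: dist = v0:inf,v1:32,v2:inf,v3:27,v4:28,v5:18,v6:inf,v7:0
step 4: dist = v0:inf,v1:32,v2:inf,v3:27,v4:28,v5:18,v6:inf,v7:0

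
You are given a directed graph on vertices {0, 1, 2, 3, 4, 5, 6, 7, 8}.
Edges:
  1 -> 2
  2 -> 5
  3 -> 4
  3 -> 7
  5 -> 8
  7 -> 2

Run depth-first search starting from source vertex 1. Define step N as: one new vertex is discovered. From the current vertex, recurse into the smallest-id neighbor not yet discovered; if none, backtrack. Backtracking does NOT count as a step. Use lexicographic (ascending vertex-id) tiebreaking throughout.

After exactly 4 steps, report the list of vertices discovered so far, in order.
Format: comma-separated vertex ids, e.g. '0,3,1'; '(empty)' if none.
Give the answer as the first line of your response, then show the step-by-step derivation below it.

1,2,5,8

step 1: discover 1; path=1; order=1
step 2: discover 2; path=1>2; order=1,2
step 3: discover 5; path=1>2>5; order=1,2,5
step 4: discover 8; path=1>2>5>8; order=1,2,5,8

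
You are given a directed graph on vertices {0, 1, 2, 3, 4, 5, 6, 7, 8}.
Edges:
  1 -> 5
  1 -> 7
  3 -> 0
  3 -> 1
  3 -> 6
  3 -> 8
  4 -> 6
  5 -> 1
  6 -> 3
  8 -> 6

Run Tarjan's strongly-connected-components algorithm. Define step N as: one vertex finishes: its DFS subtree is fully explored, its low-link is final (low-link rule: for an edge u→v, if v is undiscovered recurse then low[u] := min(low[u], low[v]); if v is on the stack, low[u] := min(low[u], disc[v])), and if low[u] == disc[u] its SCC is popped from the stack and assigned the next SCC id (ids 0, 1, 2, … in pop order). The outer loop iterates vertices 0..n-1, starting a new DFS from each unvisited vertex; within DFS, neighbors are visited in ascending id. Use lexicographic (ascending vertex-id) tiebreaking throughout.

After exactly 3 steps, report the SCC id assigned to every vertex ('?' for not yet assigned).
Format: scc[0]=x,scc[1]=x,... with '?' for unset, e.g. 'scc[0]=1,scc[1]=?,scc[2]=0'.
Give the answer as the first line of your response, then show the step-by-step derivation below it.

scc[0]=0,scc[1]=?,scc[2]=?,scc[3]=?,scc[4]=?,scc[5]=?,scc[6]=?,scc[7]=1,scc[8]=?

step 1: low=(low[0]=0,low[1]=?,low[2]=?,low[3]=?,low[4]=?,low[5]=?,low[6]=?,low[7]=?,low[8]=?); scc=(scc[0]=0,scc[1]=?,scc[2]=?,scc[3]=?,scc[4]=?,scc[5]=?,scc[6]=?,scc[7]=?,scc[8]=?)
step 2: low=(low[0]=0,low[1]=1,low[2]=?,low[3]=?,low[4]=?,low[5]=1,low[6]=?,low[7]=?,low[8]=?); scc=(scc[0]=0,scc[1]=?,scc[2]=?,scc[3]=?,scc[4]=?,scc[5]=?,scc[6]=?,scc[7]=?,scc[8]=?)
step 3: low=(low[0]=0,low[1]=1,low[2]=?,low[3]=?,low[4]=?,low[5]=1,low[6]=?,low[7]=3,low[8]=?); scc=(scc[0]=0,scc[1]=?,scc[2]=?,scc[3]=?,scc[4]=?,scc[5]=?,scc[6]=?,scc[7]=1,scc[8]=?)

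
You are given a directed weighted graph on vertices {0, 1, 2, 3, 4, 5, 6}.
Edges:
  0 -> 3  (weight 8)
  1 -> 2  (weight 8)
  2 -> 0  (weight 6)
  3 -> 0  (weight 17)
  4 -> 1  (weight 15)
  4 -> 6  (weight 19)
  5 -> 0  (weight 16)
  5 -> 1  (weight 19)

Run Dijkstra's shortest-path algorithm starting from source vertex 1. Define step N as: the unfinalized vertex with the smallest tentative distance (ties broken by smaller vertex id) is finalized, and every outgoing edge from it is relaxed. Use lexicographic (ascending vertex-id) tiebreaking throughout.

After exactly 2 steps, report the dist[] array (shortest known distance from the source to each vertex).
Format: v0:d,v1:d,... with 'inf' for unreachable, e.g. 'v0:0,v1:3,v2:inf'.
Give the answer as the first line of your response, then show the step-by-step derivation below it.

v0:14,v1:0,v2:8,v3:inf,v4:inf,v5:inf,v6:inf

step 1: dist = v0:inf,v1:0,v2:8,v3:inf,v4:inf,v5:inf,v6:inf
step 2: dist = v0:14,v1:0,v2:8,v3:inf,v4:inf,v5:inf,v6:inf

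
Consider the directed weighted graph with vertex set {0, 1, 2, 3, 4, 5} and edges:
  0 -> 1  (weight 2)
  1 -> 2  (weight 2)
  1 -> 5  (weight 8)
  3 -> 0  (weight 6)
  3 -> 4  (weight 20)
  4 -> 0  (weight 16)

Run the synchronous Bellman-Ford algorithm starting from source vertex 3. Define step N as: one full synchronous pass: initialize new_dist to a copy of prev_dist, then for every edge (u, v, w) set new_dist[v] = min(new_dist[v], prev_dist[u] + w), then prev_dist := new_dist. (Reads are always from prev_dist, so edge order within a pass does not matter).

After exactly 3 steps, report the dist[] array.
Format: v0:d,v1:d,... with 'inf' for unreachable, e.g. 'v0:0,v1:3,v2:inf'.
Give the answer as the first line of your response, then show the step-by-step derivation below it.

v0:6,v1:8,v2:10,v3:0,v4:20,v5:16

step 1: dist = v0:6,v1:inf,v2:inf,v3:0,v4:20,v5:inf
step 2: dist = v0:6,v1:8,v2:inf,v3:0,v4:20,v5:inf
step 3: dist = v0:6,v1:8,v2:10,v3:0,v4:20,v5:16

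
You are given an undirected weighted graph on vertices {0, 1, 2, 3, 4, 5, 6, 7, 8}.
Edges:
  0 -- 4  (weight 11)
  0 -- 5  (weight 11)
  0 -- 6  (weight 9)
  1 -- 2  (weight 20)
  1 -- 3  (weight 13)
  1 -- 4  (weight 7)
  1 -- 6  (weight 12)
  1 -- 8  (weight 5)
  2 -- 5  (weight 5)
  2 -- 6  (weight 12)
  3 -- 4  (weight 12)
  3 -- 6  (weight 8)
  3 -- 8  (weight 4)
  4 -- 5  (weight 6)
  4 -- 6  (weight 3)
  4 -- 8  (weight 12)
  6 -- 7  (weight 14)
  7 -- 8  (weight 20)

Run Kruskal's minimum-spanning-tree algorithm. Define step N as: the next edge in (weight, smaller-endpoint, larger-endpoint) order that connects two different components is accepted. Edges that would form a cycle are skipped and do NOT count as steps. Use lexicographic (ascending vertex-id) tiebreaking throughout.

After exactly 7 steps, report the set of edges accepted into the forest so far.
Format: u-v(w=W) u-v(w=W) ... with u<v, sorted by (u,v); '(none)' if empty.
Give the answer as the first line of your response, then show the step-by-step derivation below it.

0-6(w=9) 1-4(w=7) 1-8(w=5) 2-5(w=5) 3-8(w=4) 4-5(w=6) 4-6(w=3)

step 1: add edge 4-6 (w=3); MST = {4-6(w=3)}
step 2: add edge 3-8 (w=4); MST = {3-8(w=4) 4-6(w=3)}
step 3: add edge 1-8 (w=5); MST = {1-8(w=5) 3-8(w=4) 4-6(w=3)}
step 4: add edge 2-5 (w=5); MST = {1-8(w=5) 2-5(w=5) 3-8(w=4) 4-6(w=3)}
step 5: add edge 4-5 (w=6); MST = {1-8(w=5) 2-5(w=5) 3-8(w=4) 4-5(w=6) 4-6(w=3)}
step 6: add edge 1-4 (w=7); MST = {1-4(w=7) 1-8(w=5) 2-5(w=5) 3-8(w=4) 4-5(w=6) 4-6(w=3)}
step 7: add edge 0-6 (w=9); MST = {0-6(w=9) 1-4(w=7) 1-8(w=5) 2-5(w=5) 3-8(w=4) 4-5(w=6) 4-6(w=3)}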